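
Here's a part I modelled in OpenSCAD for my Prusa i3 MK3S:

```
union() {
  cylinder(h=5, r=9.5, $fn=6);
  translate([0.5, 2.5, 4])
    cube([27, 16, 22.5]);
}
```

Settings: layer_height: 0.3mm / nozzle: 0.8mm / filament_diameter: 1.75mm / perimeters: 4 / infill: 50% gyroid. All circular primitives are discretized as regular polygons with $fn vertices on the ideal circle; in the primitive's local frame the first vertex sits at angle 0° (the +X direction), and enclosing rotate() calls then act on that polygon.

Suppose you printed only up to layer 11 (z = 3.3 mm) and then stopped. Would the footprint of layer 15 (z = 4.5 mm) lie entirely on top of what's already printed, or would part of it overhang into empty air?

Compare the two slices. At z = 3.3: the r=9.5 cylinder contributes a regular 6-gon of circumradius 9.5 (area = (6/2)·9.500²·sin(360°/6) = 234.48 mm²); the cube at (0.5, 2.5) is not intersected at this z (z outside [4, 26.5]); Merging all regions: only the r=9.5 cylinder is present, so the union is just that shape — area = 234.48 mm². At z = 4.5: the cylinder: section is a regular 6-gon, circumradius r=9.5 (area = (6/2)·9.500²·sin(360°/6) = 234.48 mm²); the cube at (0.5, 2.5) is present — its section is the full 27×16 rectangle (area 432.00 mm²); Combining (union): the regions partially overlap — summed areas 666.48 mm² minus the doubly-counted overlap 33.81 mm² gives 632.67 mm² — area = 632.67 mm². Checking containment: at z = 4.5 the cross-section extends beyond the z = 3.3 cross-section by about 398.19 mm².

part overhangs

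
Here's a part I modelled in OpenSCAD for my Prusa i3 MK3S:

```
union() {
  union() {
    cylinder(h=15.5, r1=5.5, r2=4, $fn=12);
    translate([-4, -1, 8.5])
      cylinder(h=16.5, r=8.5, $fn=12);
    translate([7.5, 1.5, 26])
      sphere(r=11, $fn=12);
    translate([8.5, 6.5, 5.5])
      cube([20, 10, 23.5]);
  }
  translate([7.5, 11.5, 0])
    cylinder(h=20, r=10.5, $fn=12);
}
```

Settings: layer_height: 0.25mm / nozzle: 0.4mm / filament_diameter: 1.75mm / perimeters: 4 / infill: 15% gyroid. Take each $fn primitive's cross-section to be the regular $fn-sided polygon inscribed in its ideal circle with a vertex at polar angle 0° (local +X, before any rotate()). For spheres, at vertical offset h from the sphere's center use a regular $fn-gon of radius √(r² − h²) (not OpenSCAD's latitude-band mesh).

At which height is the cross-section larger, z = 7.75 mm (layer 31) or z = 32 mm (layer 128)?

Layer 31 (z = 7.75): the cone: at t=0.500 of its height the radius interpolates to r₁+(r₂−r₁)t = 4.750, giving a regular 12-gon of that circumradius (area = (12/2)·4.750²·sin(360°/12) = 67.69 mm²); the cylinder at (-4, -1) does not reach this height (z outside [8.5, 25]); the sphere at (7.5, 1.5) does not reach this height (|z−center|=18.250 > r=11); the cube at (8.5, 6.5) (footprint 20×10) is included at this height (area 200.00 mm²); Combining (union): the 2 present regions are separate (no shared area or edge), so areas and boundary lengths simply add and each stays a separate island — area = 267.69 mm²; the r=10.5 cylinder at (7.5, 11.5) gives a regular 12-gon of circumradius 10.5 (constant along its height) (area = (12/2)·10.500²·sin(360°/12) = 330.75 mm²); Merging all regions: the regions partially overlap — summed areas 598.44 mm² minus the doubly-counted overlap 92.54 mm² gives 505.90 mm² — area = 505.90 mm². So its area = 505.90 mm². Layer 128 (z = 32): the cone does not reach this height (z outside [0, 15.5]); the cylinder at (-4, -1) is not intersected at this z (z outside [8.5, 25]); the r=11 sphere at (7.5, 1.5) contributes a regular 12-gon of circumradius √(11²−6²) = 9.220 (area = (12/2)·9.220²·sin(360°/12) = 255.00 mm²); the cube at (8.5, 6.5) does not reach this height (z outside [5.5, 29]); Combining (union): only the r=11 sphere at (7.5, 1.5) is present, so the union is just that shape — area = 255.00 mm²; the cylinder at (7.5, 11.5) does not reach this height (z outside [0, 20]); Taking the union: only that combined region is present, so the union is just that shape — area = 255.00 mm². So its area = 255.00 mm². Layer 31 is larger (505.90 vs 255.00 mm²).

layer 31 (z = 7.75 mm)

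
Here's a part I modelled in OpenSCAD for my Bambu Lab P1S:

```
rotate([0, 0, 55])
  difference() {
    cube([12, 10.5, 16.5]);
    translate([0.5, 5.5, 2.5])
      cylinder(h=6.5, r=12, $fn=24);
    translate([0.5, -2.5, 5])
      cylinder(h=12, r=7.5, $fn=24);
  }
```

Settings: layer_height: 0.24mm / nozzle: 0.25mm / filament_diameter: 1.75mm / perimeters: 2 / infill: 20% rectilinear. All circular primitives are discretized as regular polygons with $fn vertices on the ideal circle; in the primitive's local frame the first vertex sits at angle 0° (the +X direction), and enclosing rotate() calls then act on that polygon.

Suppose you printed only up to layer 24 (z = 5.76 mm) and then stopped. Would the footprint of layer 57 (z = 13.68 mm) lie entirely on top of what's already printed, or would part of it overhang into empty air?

Compare the two slices. At z = 5.76: the cube (footprint 12×10.5) is included at this height (area 126.00 mm²); the cylinder at (0.5, 5.5): section is a regular 24-gon, circumradius r=12 (area = (24/2)·12.000²·sin(360°/24) = 447.24 mm²); the cylinder at (0.5, -2.5): section is a regular 24-gon, circumradius r=7.5 (area = (24/2)·7.500²·sin(360°/24) = 174.70 mm²); Subtracting the remaining from the first: starting from the 12×10.5 cube (126.00 mm²), the r=12 cylinder at (0.5, 5.5) partially overlaps it — only the 124.44 mm² overlap (of its 447.24 mm²) is removed, clipping the outline; the r=7.5 cylinder at (0.5, -2.5) misses the remaining region (no effect) — area = 1.56 mm²; (rotated 55° about Z; rotation is an isometry so areas/perimeters/island counts are preserved). At z = 13.68: the cube is present — its section is the full 12×10.5 rectangle (area 126.00 mm²); the cylinder at (0.5, 5.5) does not reach this height (z outside [2.5, 9]); the r=7.5 cylinder at (0.5, -2.5) gives a regular 24-gon of circumradius 7.5 (constant along its height) (area = (24/2)·7.500²·sin(360°/24) = 174.70 mm²); Subtracting the remaining from the first: starting from the 12×10.5 cube (126.00 mm²), the r=7.5 cylinder at (0.5, -2.5) partially overlaps it — only the 27.86 mm² overlap (of its 174.70 mm²) is removed, clipping the outline — area = 98.14 mm²; (rotated 55° about Z; rotation is an isometry so areas/perimeters/island counts are preserved). Checking containment: at z = 13.68 the cross-section extends beyond the z = 5.76 cross-section by about 96.58 mm².

part overhangs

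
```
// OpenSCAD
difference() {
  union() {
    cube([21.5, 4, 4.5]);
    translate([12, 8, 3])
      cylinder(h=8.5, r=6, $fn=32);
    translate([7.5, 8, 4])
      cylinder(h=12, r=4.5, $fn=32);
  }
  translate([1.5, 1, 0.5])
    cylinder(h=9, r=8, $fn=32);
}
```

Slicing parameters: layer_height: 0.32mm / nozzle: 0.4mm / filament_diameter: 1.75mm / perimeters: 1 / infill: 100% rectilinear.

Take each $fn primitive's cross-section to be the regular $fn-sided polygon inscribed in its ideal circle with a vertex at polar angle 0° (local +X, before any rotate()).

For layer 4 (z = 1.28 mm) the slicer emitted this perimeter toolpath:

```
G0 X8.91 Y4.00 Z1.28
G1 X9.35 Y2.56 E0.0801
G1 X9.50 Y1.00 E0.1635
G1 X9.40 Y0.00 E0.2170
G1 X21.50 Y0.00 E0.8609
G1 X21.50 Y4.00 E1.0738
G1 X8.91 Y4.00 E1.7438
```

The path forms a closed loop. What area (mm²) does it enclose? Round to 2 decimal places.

Apply the shoelace formula to the sequence of (X, Y) vertices; enclosed area = 48.70 mm².

48.70 mm²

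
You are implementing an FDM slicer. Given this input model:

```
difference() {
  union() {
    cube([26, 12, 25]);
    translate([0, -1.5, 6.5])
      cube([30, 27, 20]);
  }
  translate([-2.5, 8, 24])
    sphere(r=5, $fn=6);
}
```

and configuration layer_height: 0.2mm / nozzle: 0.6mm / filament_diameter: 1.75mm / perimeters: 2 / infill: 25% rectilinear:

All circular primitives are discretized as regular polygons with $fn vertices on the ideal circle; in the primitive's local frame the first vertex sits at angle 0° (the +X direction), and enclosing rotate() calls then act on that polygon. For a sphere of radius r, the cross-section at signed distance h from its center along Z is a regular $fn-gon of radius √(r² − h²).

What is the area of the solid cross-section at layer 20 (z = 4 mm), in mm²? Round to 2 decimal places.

312.00 mm²

At z = 4 mm: the 26×12 cube contributes its full rectangle (area 312.00 mm²); the cube at (0, -1.5) is not intersected at this z (z outside [6.5, 26.5]); Combining (union): only the 26×12 cube is present, so the union is just that shape — area = 312.00 mm²; the sphere at (-2.5, 8) does not reach this height (|z−center|=20.000 > r=5); Taking the first minus the rest: none of the subtracted shapes is present at this height, so that combined region is unchanged — area = 312.00 mm². Overall, the cross-section is a single solid region. Net area = 312.00 mm².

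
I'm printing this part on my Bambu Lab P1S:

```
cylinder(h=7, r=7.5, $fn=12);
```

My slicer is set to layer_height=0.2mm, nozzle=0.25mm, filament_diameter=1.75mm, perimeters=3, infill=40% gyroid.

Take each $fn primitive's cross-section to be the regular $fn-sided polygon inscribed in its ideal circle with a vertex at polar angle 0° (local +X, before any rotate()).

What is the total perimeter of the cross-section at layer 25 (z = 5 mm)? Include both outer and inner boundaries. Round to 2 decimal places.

At z = 5 mm: the r=7.5 cylinder contributes a regular 12-gon of circumradius 7.5 (perimeter = 2·12·7.500·sin(180°/12) = 46.59 mm). Overall, the cross-section is a single solid region. Total boundary length (outer) = 46.59 mm.

46.59 mm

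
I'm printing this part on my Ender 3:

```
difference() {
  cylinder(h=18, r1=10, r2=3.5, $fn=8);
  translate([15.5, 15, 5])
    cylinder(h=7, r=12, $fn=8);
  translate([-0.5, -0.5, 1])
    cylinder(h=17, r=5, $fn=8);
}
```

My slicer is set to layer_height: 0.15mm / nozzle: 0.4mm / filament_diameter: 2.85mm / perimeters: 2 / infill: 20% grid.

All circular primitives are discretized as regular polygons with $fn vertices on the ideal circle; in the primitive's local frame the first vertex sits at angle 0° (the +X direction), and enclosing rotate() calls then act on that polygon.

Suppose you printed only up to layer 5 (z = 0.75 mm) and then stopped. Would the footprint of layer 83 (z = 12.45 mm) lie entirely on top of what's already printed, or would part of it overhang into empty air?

Compare the two slices. At z = 0.75: the cone (r1=10→r2=3.5) has section circumradius 9.729 here — a regular 8-gon (area = (8/2)·9.729²·sin(360°/8) = 267.73 mm²); the cylinder at (15.5, 15) is not intersected at this z (z outside [5, 12]); the cylinder at (-0.5, -0.5) is absent (z outside [1, 18]); After the difference (first − rest): none of the subtracted shapes is present at this height, so the cone is unchanged — area = 267.73 mm². At z = 12.45: the cone (r1=10→r2=3.5) has section circumradius 5.504 here — a regular 8-gon (area = (8/2)·5.504²·sin(360°/8) = 85.69 mm²); the cylinder at (15.5, 15) does not reach this height (z outside [5, 12]); the r=5 cylinder at (-0.5, -0.5) gives a regular 8-gon of circumradius 5 (constant along its height) (area = (8/2)·5.000²·sin(360°/8) = 70.71 mm²); After the difference (first − rest): starting from the cone (85.69 mm²), the r=5 cylinder at (-0.5, -0.5) partially overlaps it — only the 69.26 mm² overlap (of its 70.71 mm²) is removed, clipping the outline — area = 16.43 mm². Checking containment: the cross-section at z = 12.45 is a subset of the cross-section at z = 0.75.

entirely on top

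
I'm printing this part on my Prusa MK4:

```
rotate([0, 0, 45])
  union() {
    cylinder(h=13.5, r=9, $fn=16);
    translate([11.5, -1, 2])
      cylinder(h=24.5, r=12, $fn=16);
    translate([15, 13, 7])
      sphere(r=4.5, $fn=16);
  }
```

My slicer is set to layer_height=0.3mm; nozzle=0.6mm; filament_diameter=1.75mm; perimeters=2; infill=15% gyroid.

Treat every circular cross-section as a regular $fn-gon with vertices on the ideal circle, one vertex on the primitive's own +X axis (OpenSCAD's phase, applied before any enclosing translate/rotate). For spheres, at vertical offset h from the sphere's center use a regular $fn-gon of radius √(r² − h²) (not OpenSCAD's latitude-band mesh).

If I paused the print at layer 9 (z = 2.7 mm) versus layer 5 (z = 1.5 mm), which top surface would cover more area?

Layer 9 (z = 2.7): the cylinder: section is a regular 16-gon, circumradius r=9 (area = (16/2)·9.000²·sin(360°/16) = 247.98 mm²); the r=12 cylinder at (11.5, -1) contributes a regular 16-gon of circumradius 12 (area = (16/2)·12.000²·sin(360°/16) = 440.85 mm²); the r=4.5 sphere at (15, 13) contributes a regular 16-gon of circumradius √(4.5²−4.3²) = 1.327 (area = (16/2)·1.327²·sin(360°/16) = 5.39 mm²); Taking the union: the regions partially overlap — summed areas 694.22 mm² minus the doubly-counted overlap 108.97 mm² gives 585.24 mm² — area = 585.24 mm²; (rotated 45° about Z; rotation is an isometry so areas/perimeters/island counts are preserved). So its area = 585.24 mm². Layer 5 (z = 1.5): the r=9 cylinder contributes a regular 16-gon of circumradius 9 (area = (16/2)·9.000²·sin(360°/16) = 247.98 mm²); the cylinder at (11.5, -1) is not intersected at this z (z outside [2, 26.5]); the sphere at (15, 13) is not intersected at this z (|z−center|=5.500 > r=4.5); Combining (union): only the r=9 cylinder is present, so the union is just that shape — area = 247.98 mm²; (rotated 45° about Z; rotation is an isometry so areas/perimeters/island counts are preserved). So its area = 247.98 mm². Layer 9 is larger (585.24 vs 247.98 mm²).

layer 9 (z = 2.7 mm)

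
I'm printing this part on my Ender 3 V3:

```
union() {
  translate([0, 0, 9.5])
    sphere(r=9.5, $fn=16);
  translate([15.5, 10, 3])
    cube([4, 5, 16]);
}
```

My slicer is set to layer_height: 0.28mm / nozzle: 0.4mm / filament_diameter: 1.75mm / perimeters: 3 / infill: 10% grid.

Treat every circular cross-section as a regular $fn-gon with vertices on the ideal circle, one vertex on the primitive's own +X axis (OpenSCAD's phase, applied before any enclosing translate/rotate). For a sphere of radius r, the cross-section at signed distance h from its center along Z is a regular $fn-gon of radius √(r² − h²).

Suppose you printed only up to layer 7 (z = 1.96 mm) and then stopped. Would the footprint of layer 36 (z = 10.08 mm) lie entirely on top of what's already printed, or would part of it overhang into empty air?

Compare the two slices. At z = 1.96: the r=9.5 sphere slices to a regular 16-gon of circumradius 5.779 (√(r²−h²) with h=7.54 from center) (area = (16/2)·5.779²·sin(360°/16) = 102.25 mm²); the cube at (15.5, 10) is absent (z outside [3, 19]); Combining (union): only the r=9.5 sphere is present, so the union is just that shape — area = 102.25 mm². At z = 10.08: the r=9.5 sphere contributes a regular 16-gon of circumradius √(9.5²−0.58²) = 9.482 (area = (16/2)·9.482²·sin(360°/16) = 275.27 mm²); the cube at (15.5, 10) is present — its section is the full 4×5 rectangle (area 20.00 mm²); Taking the union: the 2 present regions are separate (no shared area or edge), so areas and boundary lengths simply add and each stays a separate island — area = 295.27 mm². Checking containment: at z = 10.08 the cross-section extends beyond the z = 1.96 cross-section by about 193.02 mm².

part overhangs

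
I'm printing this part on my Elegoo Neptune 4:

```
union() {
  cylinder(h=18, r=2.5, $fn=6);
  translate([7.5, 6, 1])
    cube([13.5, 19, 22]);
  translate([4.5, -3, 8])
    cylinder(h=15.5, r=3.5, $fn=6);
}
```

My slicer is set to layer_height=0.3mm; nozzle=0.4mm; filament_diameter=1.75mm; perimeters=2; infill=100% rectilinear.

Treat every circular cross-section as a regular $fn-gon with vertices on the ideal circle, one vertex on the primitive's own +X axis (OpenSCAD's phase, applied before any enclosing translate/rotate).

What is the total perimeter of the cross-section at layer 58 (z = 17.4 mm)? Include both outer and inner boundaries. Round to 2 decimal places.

101.00 mm

At z = 17.4 mm: the r=2.5 cylinder contributes a regular 6-gon of circumradius 2.5 (perimeter = 2·6·2.500·sin(180°/6) = 15.00 mm); the 13.5×19 cube at (7.5, 6) contributes its full rectangle (perimeter 65.00 mm); the cylinder at (4.5, -3): section is a regular 6-gon, circumradius r=3.5 (perimeter = 2·6·3.500·sin(180°/6) = 21.00 mm); Combining (union): the 3 present regions are separate (no shared area or edge), so areas and boundary lengths simply add and each stays a separate island — boundary = 101.00 mm. Overall, the cross-section has 3 separate islands. Total boundary length (outer) = 101.00 mm.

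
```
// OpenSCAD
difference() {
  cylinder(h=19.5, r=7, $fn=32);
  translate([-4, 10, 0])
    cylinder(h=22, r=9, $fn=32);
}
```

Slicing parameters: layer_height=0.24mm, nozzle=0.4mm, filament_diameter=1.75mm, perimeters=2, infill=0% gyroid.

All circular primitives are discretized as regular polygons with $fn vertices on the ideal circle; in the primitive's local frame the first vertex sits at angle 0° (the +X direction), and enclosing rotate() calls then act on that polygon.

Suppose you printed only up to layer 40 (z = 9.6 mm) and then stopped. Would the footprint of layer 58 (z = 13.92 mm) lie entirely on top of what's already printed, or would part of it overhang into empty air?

Compare the two slices. At z = 9.6: the r=7 cylinder contributes a regular 32-gon of circumradius 7 (area = (32/2)·7.000²·sin(360°/32) = 152.95 mm²); the r=9 cylinder at (-4, 10) gives a regular 32-gon of circumradius 9 (constant along its height) (area = (32/2)·9.000²·sin(360°/32) = 252.84 mm²); Subtracting the remaining from the first: starting from the r=7 cylinder (152.95 mm²), the r=9 cylinder at (-4, 10) partially overlaps it — only the 41.61 mm² overlap (of its 252.84 mm²) is removed, clipping the outline — area = 111.34 mm². At z = 13.92: the r=7 cylinder gives a regular 32-gon of circumradius 7 (constant along its height) (area = (32/2)·7.000²·sin(360°/32) = 152.95 mm²); the r=9 cylinder at (-4, 10) contributes a regular 32-gon of circumradius 9 (area = (32/2)·9.000²·sin(360°/32) = 252.84 mm²); After the difference (first − rest): starting from the r=7 cylinder (152.95 mm²), the r=9 cylinder at (-4, 10) partially overlaps it — only the 41.61 mm² overlap (of its 252.84 mm²) is removed, clipping the outline — area = 111.34 mm². Checking containment: the cross-section at z = 13.92 is a subset of the cross-section at z = 9.6.

entirely on top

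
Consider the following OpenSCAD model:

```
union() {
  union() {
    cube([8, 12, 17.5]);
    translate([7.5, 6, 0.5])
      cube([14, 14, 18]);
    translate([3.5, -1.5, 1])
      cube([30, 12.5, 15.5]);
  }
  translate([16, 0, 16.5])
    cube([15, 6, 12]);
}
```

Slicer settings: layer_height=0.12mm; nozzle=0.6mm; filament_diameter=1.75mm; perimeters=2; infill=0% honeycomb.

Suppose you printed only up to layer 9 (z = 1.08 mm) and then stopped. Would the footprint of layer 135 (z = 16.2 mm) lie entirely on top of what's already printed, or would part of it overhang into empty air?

entirely on top

Compare the two slices. At z = 1.08: the cube (footprint 8×12) is included at this height (area 96.00 mm²); the 14×14 cube at (7.5, 6) contributes its full rectangle (area 196.00 mm²); the 30×12.5 cube at (3.5, -1.5) contributes its full rectangle (area 375.00 mm²); Merging all regions: the regions partially overlap — summed areas 667.00 mm² minus the doubly-counted overlap 120.00 mm² gives 547.00 mm² — area = 547.00 mm²; the cube at (16, 0) is absent (z outside [16.5, 28.5]); Combining (union): only that combined region is present, so the union is just that shape — area = 547.00 mm². At z = 16.2: the cube (footprint 8×12) is included at this height (area 96.00 mm²); the cube at (7.5, 6) is present — its section is the full 14×14 rectangle (area 196.00 mm²); the cube at (3.5, -1.5) (footprint 30×12.5) is included at this height (area 375.00 mm²); Taking the union: the regions partially overlap — summed areas 667.00 mm² minus the doubly-counted overlap 120.00 mm² gives 547.00 mm² — area = 547.00 mm²; the cube at (16, 0) is absent (z outside [16.5, 28.5]); Combining (union): only the result so far is present, so the union is just that shape — area = 547.00 mm². Checking containment: the cross-section at z = 16.2 is a subset of the cross-section at z = 1.08.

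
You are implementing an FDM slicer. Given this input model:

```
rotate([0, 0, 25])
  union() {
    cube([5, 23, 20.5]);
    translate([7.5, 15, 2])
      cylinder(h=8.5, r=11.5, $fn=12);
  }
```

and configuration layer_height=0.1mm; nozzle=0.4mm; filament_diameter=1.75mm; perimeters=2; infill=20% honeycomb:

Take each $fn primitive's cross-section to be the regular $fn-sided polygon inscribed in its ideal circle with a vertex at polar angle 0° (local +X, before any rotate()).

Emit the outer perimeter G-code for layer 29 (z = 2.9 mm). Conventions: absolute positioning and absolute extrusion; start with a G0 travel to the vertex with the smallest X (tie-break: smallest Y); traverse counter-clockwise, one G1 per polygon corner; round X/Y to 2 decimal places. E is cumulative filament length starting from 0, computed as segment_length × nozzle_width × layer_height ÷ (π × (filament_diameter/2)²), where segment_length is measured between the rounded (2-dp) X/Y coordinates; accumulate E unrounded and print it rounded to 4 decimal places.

G0 X-11.00 Y17.77 Z2.90
G1 X-9.96 Y11.90 E0.0991
G1 X-6.14 Y7.34 E0.1981
G1 X-2.87 Y6.15 E0.2559
G1 X0.00 Y0.00 E0.3688
G1 X4.53 Y2.11 E0.4519
G1 X2.77 Y5.89 E0.5212
G1 X5.32 Y6.34 E0.5643
G1 X9.88 Y10.17 E0.6633
G1 X11.91 Y15.76 E0.7622
G1 X10.88 Y21.62 E0.8612
G1 X7.05 Y26.18 E0.9602
G1 X1.46 Y28.22 E1.0592
G1 X-4.40 Y27.19 E1.1581
G1 X-8.96 Y23.36 E1.2572
G1 X-11.00 Y17.77 E1.3561

At z = 2.9 mm: the cube is present — its section is the full 5×23 rectangle; the cylinder at (7.5, 15): section is a regular 12-gon, circumradius r=11.5; Combining (union): the regions partially overlap (shared area 89.68 mm²), so overlapping operands fuse into one piece — 1 connected region; (whole slice rotated 25° about Z — lengths, areas and connectivity unchanged). The outline is a single polygon with 15 vertices. Extrusion per mm of travel: 0.4 × 0.1 / (π × 0.875²) = 0.016630. Accumulating E over each segment gives final E = 1.3561.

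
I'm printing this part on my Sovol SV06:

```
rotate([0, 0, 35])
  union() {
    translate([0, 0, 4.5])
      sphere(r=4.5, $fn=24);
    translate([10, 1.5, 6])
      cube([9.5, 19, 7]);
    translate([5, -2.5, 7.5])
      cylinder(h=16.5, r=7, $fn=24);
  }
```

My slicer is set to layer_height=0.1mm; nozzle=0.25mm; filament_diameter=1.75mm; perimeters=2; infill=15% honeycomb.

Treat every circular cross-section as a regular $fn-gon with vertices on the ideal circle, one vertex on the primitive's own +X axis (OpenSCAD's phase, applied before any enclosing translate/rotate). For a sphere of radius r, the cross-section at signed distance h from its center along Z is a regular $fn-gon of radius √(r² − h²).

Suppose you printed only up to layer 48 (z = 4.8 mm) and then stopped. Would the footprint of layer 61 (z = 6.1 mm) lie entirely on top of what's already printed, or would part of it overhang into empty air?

Compare the two slices. At z = 4.8: the sphere: section is a regular 24-gon, circumradius = √(r²−h²) = √(4.5²−0.3²) = 4.490 (area = (24/2)·4.490²·sin(360°/24) = 62.61 mm²); the cube at (10, 1.5) is not intersected at this z (z outside [6, 13]); the cylinder at (5, -2.5) is not intersected at this z (z outside [7.5, 24]); Combining (union): only the r=4.5 sphere is present, so the union is just that shape — area = 62.61 mm²; (whole slice rotated 35° about Z — lengths, areas and connectivity unchanged). At z = 6.1: the sphere: section is a regular 24-gon, circumradius = √(r²−h²) = √(4.5²−1.6²) = 4.206 (area = (24/2)·4.206²·sin(360°/24) = 54.94 mm²); the cube at (10, 1.5) is present — its section is the full 9.5×19 rectangle (area 180.50 mm²); the cylinder at (5, -2.5) is absent (z outside [7.5, 24]); Taking the union: the 2 present regions are separate (no shared area or edge), so areas and boundary lengths simply add and each stays a separate island — area = 235.44 mm²; (whole slice rotated 35° about Z — lengths, areas and connectivity unchanged). Checking containment: at z = 6.1 the cross-section extends beyond the z = 4.8 cross-section by about 180.50 mm².

part overhangs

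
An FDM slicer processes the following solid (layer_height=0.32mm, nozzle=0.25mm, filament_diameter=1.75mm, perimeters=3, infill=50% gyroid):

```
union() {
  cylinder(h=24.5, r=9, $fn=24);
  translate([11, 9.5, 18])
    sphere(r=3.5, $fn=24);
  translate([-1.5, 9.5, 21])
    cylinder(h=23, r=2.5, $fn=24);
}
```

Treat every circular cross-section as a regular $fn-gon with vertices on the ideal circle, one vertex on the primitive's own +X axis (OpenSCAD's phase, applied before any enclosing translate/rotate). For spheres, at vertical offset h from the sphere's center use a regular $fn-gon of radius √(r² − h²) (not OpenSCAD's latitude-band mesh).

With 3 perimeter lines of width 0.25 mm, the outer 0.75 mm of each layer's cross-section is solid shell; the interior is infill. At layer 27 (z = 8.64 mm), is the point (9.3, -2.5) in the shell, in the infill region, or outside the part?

outside

At z = 8.64 mm: the r=9 cylinder gives a regular 24-gon of circumradius 9 (constant along its height); the sphere at (11, 9.5) is not intersected at this z (|z−center|=9.360 > r=3.5); the cylinder at (-1.5, 9.5) is not intersected at this z (z outside [21, 44]); Taking the union: only the r=9 cylinder is present, so the union is just that shape — 1 connected region. Overall, the cross-section is a single solid region. The nearest boundary edge runs (7.79, -4.50)→(8.69, -2.33); distance from the point to it = 0.63 mm. The point is not inside any of the regions above, so it lies outside the cross-section (0.63 mm from the nearest boundary).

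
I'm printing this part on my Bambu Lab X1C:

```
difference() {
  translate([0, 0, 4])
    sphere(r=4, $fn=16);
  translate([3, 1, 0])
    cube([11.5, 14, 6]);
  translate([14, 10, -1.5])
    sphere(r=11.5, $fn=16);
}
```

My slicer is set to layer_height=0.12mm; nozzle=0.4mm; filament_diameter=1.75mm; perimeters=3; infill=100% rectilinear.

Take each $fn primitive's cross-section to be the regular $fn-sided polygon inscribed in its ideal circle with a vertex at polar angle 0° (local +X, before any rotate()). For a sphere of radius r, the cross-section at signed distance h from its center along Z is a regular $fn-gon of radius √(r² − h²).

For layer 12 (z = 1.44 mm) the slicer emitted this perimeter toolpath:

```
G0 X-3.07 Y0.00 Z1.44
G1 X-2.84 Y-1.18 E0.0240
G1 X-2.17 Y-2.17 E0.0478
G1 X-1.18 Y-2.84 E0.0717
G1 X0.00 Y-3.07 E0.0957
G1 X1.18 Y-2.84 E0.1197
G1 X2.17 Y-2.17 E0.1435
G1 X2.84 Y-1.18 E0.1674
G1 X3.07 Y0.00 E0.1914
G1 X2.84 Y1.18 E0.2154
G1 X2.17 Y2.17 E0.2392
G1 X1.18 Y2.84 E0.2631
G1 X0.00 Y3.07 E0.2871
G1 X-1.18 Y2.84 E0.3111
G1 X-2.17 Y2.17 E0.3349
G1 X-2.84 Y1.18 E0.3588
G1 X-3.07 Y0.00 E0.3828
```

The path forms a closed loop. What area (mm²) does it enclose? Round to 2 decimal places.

Apply the shoelace formula to the sequence of (X, Y) vertices; enclosed area = 28.90 mm².

28.90 mm²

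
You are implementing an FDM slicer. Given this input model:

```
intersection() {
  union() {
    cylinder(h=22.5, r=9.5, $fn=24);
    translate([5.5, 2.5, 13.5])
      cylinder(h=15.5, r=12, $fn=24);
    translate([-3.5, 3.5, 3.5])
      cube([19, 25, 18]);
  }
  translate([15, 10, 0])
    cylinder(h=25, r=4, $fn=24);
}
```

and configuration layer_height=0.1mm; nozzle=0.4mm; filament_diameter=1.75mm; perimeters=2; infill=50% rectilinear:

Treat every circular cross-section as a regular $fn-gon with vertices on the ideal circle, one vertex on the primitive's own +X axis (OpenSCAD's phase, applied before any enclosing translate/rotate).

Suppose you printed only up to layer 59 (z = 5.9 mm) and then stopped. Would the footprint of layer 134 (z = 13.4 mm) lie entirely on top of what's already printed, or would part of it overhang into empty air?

entirely on top

Compare the two slices. At z = 5.9: the cylinder: section is a regular 24-gon, circumradius r=9.5 (area = (24/2)·9.500²·sin(360°/24) = 280.30 mm²); the cylinder at (5.5, 2.5) does not reach this height (z outside [13.5, 29]); the cube at (-3.5, 3.5) (footprint 19×25) is included at this height (area 475.00 mm²); Merging all regions: the regions partially overlap — summed areas 755.30 mm² minus the doubly-counted overlap 57.83 mm² gives 697.48 mm² — area = 697.48 mm²; the r=4 cylinder at (15, 10) gives a regular 24-gon of circumradius 4 (constant along its height) (area = (24/2)·4.000²·sin(360°/24) = 49.69 mm²); Taking the intersection: the r=4 cylinder at (15, 10) partially overlaps the result so far; clipping to the common part keeps 28.81 mm² — area = 28.81 mm². At z = 13.4: the cylinder: section is a regular 24-gon, circumradius r=9.5 (area = (24/2)·9.500²·sin(360°/24) = 280.30 mm²); the cylinder at (5.5, 2.5) is absent (z outside [13.5, 29]); the cube at (-3.5, 3.5) (footprint 19×25) is included at this height (area 475.00 mm²); Taking the union: the regions partially overlap — summed areas 755.30 mm² minus the doubly-counted overlap 57.83 mm² gives 697.48 mm² — area = 697.48 mm²; the r=4 cylinder at (15, 10) gives a regular 24-gon of circumradius 4 (constant along its height) (area = (24/2)·4.000²·sin(360°/24) = 49.69 mm²); After intersecting: the r=4 cylinder at (15, 10) partially overlaps that combined region; clipping to the common part keeps 28.81 mm² — area = 28.81 mm². Checking containment: the cross-section at z = 13.4 is a subset of the cross-section at z = 5.9.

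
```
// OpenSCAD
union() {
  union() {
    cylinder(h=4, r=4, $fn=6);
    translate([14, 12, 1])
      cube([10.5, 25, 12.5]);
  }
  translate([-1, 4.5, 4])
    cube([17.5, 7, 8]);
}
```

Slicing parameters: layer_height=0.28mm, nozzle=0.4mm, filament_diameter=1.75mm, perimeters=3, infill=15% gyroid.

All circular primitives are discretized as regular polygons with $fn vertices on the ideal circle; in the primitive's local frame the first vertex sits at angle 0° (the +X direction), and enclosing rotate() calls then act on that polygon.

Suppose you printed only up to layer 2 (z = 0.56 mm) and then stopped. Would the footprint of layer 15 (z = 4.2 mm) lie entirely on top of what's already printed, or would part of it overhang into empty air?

part overhangs

Compare the two slices. At z = 0.56: the cylinder: section is a regular 6-gon, circumradius r=4 (area = (6/2)·4.000²·sin(360°/6) = 41.57 mm²); the cube at (14, 12) is absent (z outside [1, 13.5]); Merging all regions: only the r=4 cylinder is present, so the union is just that shape — area = 41.57 mm²; the cube at (-1, 4.5) is not intersected at this z (z outside [4, 12]); Merging all regions: only that combined region is present, so the union is just that shape — area = 41.57 mm². At z = 4.2: the cylinder is absent (z outside [0, 4]); the cube at (14, 12) is present — its section is the full 10.5×25 rectangle (area 262.50 mm²); Merging all regions: only the 10.5×25 cube at (14, 12) is present, so the union is just that shape — area = 262.50 mm²; the 17.5×7 cube at (-1, 4.5) contributes its full rectangle (area 122.50 mm²); Merging all regions: the 2 present regions are separate (no shared area or edge), so areas and boundary lengths simply add and each stays a separate island — area = 385.00 mm². Checking containment: at z = 4.2 the cross-section extends beyond the z = 0.56 cross-section by about 385.00 mm².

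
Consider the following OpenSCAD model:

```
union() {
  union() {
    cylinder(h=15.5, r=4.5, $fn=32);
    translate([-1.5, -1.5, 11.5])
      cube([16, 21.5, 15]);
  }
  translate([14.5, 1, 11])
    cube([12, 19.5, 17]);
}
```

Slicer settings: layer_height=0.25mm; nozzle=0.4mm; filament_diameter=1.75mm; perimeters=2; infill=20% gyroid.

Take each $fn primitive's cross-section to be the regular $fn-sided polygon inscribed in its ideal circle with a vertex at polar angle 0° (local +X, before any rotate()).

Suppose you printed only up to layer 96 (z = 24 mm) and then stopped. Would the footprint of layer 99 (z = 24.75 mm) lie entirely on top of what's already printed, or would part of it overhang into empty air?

Compare the two slices. At z = 24: the cylinder does not reach this height (z outside [0, 15.5]); the cube at (-1.5, -1.5) (footprint 16×21.5) is included at this height (area 344.00 mm²); Taking the union: only the 16×21.5 cube at (-1.5, -1.5) is present, so the union is just that shape — area = 344.00 mm²; the cube at (14.5, 1) (footprint 12×19.5) is included at this height (area 234.00 mm²); Taking the union: the 2 present regions share edge segments without overlapping in area, so areas simply add but the touching pieces fuse into one outline (the shared edge portions become interior and drop out of the boundary) — area = 578.00 mm². At z = 24.75: the cylinder does not reach this height (z outside [0, 15.5]); the 16×21.5 cube at (-1.5, -1.5) contributes its full rectangle (area 344.00 mm²); Combining (union): only the 16×21.5 cube at (-1.5, -1.5) is present, so the union is just that shape — area = 344.00 mm²; the cube at (14.5, 1) is present — its section is the full 12×19.5 rectangle (area 234.00 mm²); Combining (union): the 2 present regions share edge segments without overlapping in area, so areas simply add but the touching pieces fuse into one outline (the shared edge portions become interior and drop out of the boundary) — area = 578.00 mm². Checking containment: the cross-section at z = 24.75 is a subset of the cross-section at z = 24.

entirely on top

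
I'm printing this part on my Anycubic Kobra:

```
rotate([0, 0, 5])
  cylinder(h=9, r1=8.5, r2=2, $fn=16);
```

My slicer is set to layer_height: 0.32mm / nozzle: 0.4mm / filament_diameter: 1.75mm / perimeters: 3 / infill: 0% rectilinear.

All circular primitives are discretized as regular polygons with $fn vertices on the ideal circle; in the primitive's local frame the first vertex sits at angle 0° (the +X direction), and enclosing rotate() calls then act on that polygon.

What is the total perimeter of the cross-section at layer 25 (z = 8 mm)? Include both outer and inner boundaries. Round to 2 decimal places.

16.99 mm

At z = 8 mm: the cone contributes a regular 16-gon of circumradius 2.722 (interpolated between r1=8.5 and r2=2 at t=0.889) (perimeter = 2·16·2.722·sin(180°/16) = 16.99 mm); (rotated 5° about Z; rotation is an isometry so areas/perimeters/island counts are preserved). Overall, the cross-section is a single solid region. Total boundary length (outer) = 16.99 mm.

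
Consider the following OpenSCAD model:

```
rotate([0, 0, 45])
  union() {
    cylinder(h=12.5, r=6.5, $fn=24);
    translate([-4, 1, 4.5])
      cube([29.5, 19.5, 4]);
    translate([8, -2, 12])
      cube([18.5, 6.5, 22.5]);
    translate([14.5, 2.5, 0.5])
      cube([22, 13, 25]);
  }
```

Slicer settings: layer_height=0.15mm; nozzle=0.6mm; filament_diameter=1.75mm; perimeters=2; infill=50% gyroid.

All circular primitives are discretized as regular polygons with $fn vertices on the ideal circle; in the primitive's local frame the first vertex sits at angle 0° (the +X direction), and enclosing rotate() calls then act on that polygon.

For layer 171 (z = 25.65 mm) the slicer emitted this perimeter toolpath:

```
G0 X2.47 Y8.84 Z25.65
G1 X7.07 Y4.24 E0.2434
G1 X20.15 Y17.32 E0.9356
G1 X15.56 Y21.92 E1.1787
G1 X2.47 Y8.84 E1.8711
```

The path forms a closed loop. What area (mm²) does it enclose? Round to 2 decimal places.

Apply the shoelace formula to the sequence of (X, Y) vertices; enclosed area = 120.29 mm².

120.29 mm²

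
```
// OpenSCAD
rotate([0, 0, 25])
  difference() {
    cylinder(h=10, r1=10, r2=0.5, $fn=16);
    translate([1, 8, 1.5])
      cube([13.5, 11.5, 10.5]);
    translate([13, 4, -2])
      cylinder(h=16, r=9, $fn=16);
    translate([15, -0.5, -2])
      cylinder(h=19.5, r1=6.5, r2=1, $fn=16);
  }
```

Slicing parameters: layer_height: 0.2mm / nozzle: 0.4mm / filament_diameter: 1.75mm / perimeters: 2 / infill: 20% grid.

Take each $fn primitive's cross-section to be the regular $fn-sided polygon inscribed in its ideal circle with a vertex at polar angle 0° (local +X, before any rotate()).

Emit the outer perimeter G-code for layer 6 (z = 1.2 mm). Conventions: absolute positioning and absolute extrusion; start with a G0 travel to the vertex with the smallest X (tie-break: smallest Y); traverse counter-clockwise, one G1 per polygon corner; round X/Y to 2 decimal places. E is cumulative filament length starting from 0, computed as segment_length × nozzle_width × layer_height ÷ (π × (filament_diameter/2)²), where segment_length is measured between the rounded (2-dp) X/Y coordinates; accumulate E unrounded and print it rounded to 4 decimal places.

At z = 1.2 mm: the cone: at t=0.120 of its height the radius interpolates to r₁+(r₂−r₁)t = 8.860, giving a regular 16-gon of that circumradius; the cube at (1, 8) does not reach this height (z outside [1.5, 12]); the cylinder at (13, 4): section is a regular 16-gon, circumradius r=9; the cone at (15, -0.5) (r1=6.5→r2=1) has section circumradius 5.597 here — a regular 16-gon; Taking the first minus the rest: starting from the cone, the r=9 cylinder at (13, 4) partially overlaps it — only the 30.88 mm² overlap (of its 247.98 mm²) is removed, clipping the outline; the cone at (15, -0.5) misses the remaining region (no effect) — 1 connected region; (whole slice rotated 25° about Z — lengths, areas and connectivity unchanged). The outline is a single polygon with 17 vertices. Extrusion per mm of travel: 0.4 × 0.2 / (π × 0.875²) = 0.033260. Accumulating E over each segment gives final E = 1.8393.

G0 X-8.85 Y-0.39 Z1.20
G1 X-8.03 Y-3.74 E0.1147
G1 X-5.99 Y-6.53 E0.2297
G1 X-3.03 Y-8.33 E0.3449
G1 X0.39 Y-8.85 E0.4599
G1 X3.74 Y-8.03 E0.5747
G1 X6.53 Y-5.99 E0.6896
G1 X8.33 Y-3.03 E0.8048
G1 X8.85 Y0.38 E0.9196
G1 X7.01 Y0.66 E0.9815
G1 X4.01 Y2.48 E1.0982
G1 X1.93 Y5.32 E1.2153
G1 X1.13 Y8.62 E1.3282
G1 X-0.39 Y8.85 E1.3793
G1 X-3.74 Y8.03 E1.4940
G1 X-6.53 Y5.99 E1.6090
G1 X-8.33 Y3.03 E1.7242
G1 X-8.85 Y-0.39 E1.8393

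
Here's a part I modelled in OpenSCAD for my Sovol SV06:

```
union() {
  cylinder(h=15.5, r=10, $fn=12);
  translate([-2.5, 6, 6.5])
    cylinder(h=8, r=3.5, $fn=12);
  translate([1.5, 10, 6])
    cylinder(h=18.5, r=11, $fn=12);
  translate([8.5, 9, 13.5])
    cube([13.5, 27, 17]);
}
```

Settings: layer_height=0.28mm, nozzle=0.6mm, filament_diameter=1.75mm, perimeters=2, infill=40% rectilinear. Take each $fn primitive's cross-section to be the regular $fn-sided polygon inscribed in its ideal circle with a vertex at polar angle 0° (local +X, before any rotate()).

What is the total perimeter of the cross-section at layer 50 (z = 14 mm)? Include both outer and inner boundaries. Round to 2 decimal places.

At z = 14 mm: the cylinder: section is a regular 12-gon, circumradius r=10 (perimeter = 2·12·10.000·sin(180°/12) = 62.12 mm); the r=3.5 cylinder at (-2.5, 6) contributes a regular 12-gon of circumradius 3.5 (perimeter = 2·12·3.500·sin(180°/12) = 21.74 mm); the r=11 cylinder at (1.5, 10) gives a regular 12-gon of circumradius 11 (constant along its height) (perimeter = 2·12·11.000·sin(180°/12) = 68.33 mm); the 13.5×27 cube at (8.5, 9) contributes its full rectangle (perimeter 81.00 mm); Merging all regions: the regions partially overlap (shared area 193.41 mm²), so the edge portions inside another operand are dropped and the merged outline is re-measured after clipping — boundary = 144.68 mm. Overall, the cross-section is a single solid region. Total boundary length (outer) = 144.68 mm.

144.68 mm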